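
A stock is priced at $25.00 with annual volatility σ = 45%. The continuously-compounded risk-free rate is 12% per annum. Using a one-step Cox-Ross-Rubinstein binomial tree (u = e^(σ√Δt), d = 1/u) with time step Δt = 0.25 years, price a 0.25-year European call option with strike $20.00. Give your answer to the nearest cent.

$5.61

CRR parameters: u = e^(σ√Δt) = e^(0.45·√0.25) = 1.2523, d = 1/u = 0.7985
Per-period rate: rΔt = 0.12·0.25 = 0.03, so R = e^0.03 = 1.0305
Risk-neutral probability p = (e^0.03 − 0.7985)/(1.2523 − 0.7985) = 0.2319/0.4538 = 0.5111
Terminal stock prices: S_u = 31.31, S_d = 19.96
Terminal payoffs (S − K): max(11.31, 0) = 11.31, max(-0.03709, 0) = 0
Node 0 (S = 25): V_0 = e^(−0.03)·[0.5111·11.3081 + 0.4889·0.0000] = 5.6087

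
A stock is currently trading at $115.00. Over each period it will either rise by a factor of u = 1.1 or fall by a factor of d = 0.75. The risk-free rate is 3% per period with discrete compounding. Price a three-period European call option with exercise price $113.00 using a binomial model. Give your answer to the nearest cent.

$18.77

Risk-neutral probability p = (1 + 0.03 − 0.75)/(1.1 − 0.75) = 0.2800/0.3500 = 0.8000
Terminal stock prices: S_uuu = 153.1, S_uud = 104.4, S_udd = 71.16, S_ddd = 48.52
Terminal payoffs (S − K): max(40.07, 0) = 40.07, max(-8.637, 0) = 0, max(-41.84, 0) = 0, max(-64.48, 0) = 0
Node uu (S = 139.2): V_uu = 1/1.03·[0.8000·40.0650 + 0.2000·0.0000] = 31.1184
Node ud (S = 94.88): V_ud = 1/1.03·[0.8000·0.0000 + 0.2000·0.0000] = 0.0000
Node dd (S = 64.69): V_dd = 1/1.03·[0.8000·0.0000 + 0.2000·0.0000] = 0.0000
Node u (S = 126.5): V_u = 1/1.03·[0.8000·31.1184 + 0.2000·0.0000] = 24.1697
Node d (S = 86.25): V_d = 1/1.03·[0.8000·0.0000 + 0.2000·0.0000] = 0.0000
Node 0 (S = 115): V_0 = 1/1.03·[0.8000·24.1697 + 0.2000·0.0000] = 18.7726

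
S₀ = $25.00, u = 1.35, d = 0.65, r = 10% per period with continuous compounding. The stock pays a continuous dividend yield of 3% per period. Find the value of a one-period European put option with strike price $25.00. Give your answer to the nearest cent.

Per-period risk-free factor R = e^0.1 = 1.1052; dividend-adjusted growth = e^(0.1−0.03) = 1.0725.
Risk-neutral probability p = (1.0725 − 0.65)/(1.35 − 0.65) = 0.4225/0.7000 = 0.6036
Terminal stock prices: S_u = 33.75, S_d = 16.25
Terminal payoffs (K − S): max(-8.75, 0) = 0, max(8.75, 0) = 8.75
Node 0 (S = 25): V_0 = e^(−0.1)·[0.6036·0.0000 + 0.3964·8.7500] = 3.1386

$3.14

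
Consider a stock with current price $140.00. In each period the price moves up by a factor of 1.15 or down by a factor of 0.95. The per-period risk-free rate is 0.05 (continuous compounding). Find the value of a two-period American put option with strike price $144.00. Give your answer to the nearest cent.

Risk-neutral probability p = (e^0.05 − 0.95)/(1.15 − 0.95) = 0.1013/0.2000 = 0.5064
Terminal stock prices: S_uu = 185.1, S_ud = 152.9, S_dd = 126.3
Terminal payoffs (K − S): max(-41.15, 0) = 0, max(-8.95, 0) = 0, max(17.65, 0) = 17.65
Node u (S = 161): continuation = e^(−0.05)·[0.5064·0.0000 + 0.4936·0.0000] = 0.0000; exercise value = 0.0000 ≤ continuation, so V_u = 0.0000
Node d (S = 133): continuation = e^(−0.05)·[0.5064·0.0000 + 0.4936·17.6500] = 8.2879; exercise value = 11.0000 > continuation, so V_d = 11.0000 (exercise)
Node 0 (S = 140): continuation = e^(−0.05)·[0.5064·0.0000 + 0.4936·11.0000] = 5.1653; exercise value = 4.0000 ≤ continuation, so V_0 = 5.1653

$5.17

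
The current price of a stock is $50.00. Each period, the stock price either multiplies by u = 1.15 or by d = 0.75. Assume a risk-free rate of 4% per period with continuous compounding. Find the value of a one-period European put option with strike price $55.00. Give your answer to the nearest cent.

Risk-neutral probability p = (e^0.04 − 0.75)/(1.15 − 0.75) = 0.2908/0.4000 = 0.7270
Terminal stock prices: S_u = 57.5, S_d = 37.5
Terminal payoffs (K − S): max(-2.5, 0) = 0, max(17.5, 0) = 17.5
Node 0 (S = 50): V_0 = e^(−0.04)·[0.7270·0.0000 + 0.2730·17.5000] = 4.5897

$4.59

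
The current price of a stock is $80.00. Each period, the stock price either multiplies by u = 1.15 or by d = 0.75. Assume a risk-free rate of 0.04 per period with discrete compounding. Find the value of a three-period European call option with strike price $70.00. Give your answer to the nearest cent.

$21.11

Risk-neutral probability p = (1 + 0.04 − 0.75)/(1.15 − 0.75) = 0.2900/0.4000 = 0.7250
Terminal stock prices: S_uuu = 121.7, S_uud = 79.35, S_udd = 51.75, S_ddd = 33.75
Terminal payoffs (S − K): max(51.67, 0) = 51.67, max(9.35, 0) = 9.35, max(-18.25, 0) = 0, max(-36.25, 0) = 0
Node uu (S = 105.8): V_uu = 1/1.04·[0.7250·51.6700 + 0.2750·9.3500] = 38.4923
Node ud (S = 69): V_ud = 1/1.04·[0.7250·9.3500 + 0.2750·0.0000] = 6.5180
Node dd (S = 45): V_dd = 1/1.04·[0.7250·0.0000 + 0.2750·0.0000] = 0.0000
Node u (S = 92): V_u = 1/1.04·[0.7250·38.4923 + 0.2750·6.5180] = 28.5571
Node d (S = 60): V_d = 1/1.04·[0.7250·6.5180 + 0.2750·0.0000] = 4.5438
Node 0 (S = 80): V_0 = 1/1.04·[0.7250·28.5571 + 0.2750·4.5438] = 21.1091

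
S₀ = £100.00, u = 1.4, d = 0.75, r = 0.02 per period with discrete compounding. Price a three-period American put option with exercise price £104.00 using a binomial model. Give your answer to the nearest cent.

Risk-neutral probability p = (1 + 0.02 − 0.75)/(1.4 − 0.75) = 0.2700/0.6500 = 0.4154
Terminal stock prices: S_uuu = 274.4, S_uud = 147, S_udd = 78.75, S_ddd = 42.19
Terminal payoffs (K − S): max(-170.4, 0) = 0, max(-43, 0) = 0, max(25.25, 0) = 25.25, max(61.81, 0) = 61.81
Node uu (S = 196): continuation = 1/1.02·[0.4154·0.0000 + 0.5846·0.0000] = 0.0000; exercise value = 0.0000 ≤ continuation, so V_uu = 0.0000
Node ud (S = 105): continuation = 1/1.02·[0.4154·0.0000 + 0.5846·25.2500] = 14.4721; exercise value = 0.0000 ≤ continuation, so V_ud = 14.4721
Node dd (S = 56.25): continuation = 1/1.02·[0.4154·25.2500 + 0.5846·61.8125] = 45.7108; exercise value = 47.7500 > continuation, so V_dd = 47.7500 (exercise)
Node u (S = 140): continuation = 1/1.02·[0.4154·0.0000 + 0.5846·14.4721] = 8.2947; exercise value = 0.0000 ≤ continuation, so V_u = 8.2947
Node d (S = 75): continuation = 1/1.02·[0.4154·14.4721 + 0.5846·47.7500] = 33.2616; exercise value = 29.0000 ≤ continuation, so V_d = 33.2616
Node 0 (S = 100): continuation = 1/1.02·[0.4154·8.2947 + 0.5846·33.2616] = 22.4419; exercise value = 4.0000 ≤ continuation, so V_0 = 22.4419

£22.44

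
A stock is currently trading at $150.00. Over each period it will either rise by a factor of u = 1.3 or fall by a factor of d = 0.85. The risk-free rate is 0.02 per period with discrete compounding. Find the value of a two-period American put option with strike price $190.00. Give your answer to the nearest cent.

$43.61

Risk-neutral probability p = (1 + 0.02 − 0.85)/(1.3 − 0.85) = 0.1700/0.4500 = 0.3778
Terminal stock prices: S_uu = 253.5, S_ud = 165.8, S_dd = 108.4
Terminal payoffs (K − S): max(-63.5, 0) = 0, max(24.25, 0) = 24.25, max(81.63, 0) = 81.63
Node u (S = 195): continuation = 1/1.02·[0.3778·0.0000 + 0.6222·24.2500] = 14.7930; exercise value = 0.0000 ≤ continuation, so V_u = 14.7930
Node d (S = 127.5): continuation = 1/1.02·[0.3778·24.2500 + 0.6222·81.6250] = 58.7745; exercise value = 62.5000 > continuation, so V_d = 62.5000 (exercise)
Node 0 (S = 150): continuation = 1/1.02·[0.3778·14.7930 + 0.6222·62.5000] = 43.6053; exercise value = 40.0000 ≤ continuation, so V_0 = 43.6053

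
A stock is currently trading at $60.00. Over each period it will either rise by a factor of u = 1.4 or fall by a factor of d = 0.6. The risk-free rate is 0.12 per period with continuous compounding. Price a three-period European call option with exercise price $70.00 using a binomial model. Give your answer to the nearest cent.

Risk-neutral probability p = (e^0.12 − 0.6)/(1.4 − 0.6) = 0.5275/0.8000 = 0.6594
Terminal stock prices: S_uuu = 164.6, S_uud = 70.56, S_udd = 30.24, S_ddd = 12.96
Terminal payoffs (S − K): max(94.64, 0) = 94.64, max(0.56, 0) = 0.56, max(-39.76, 0) = 0, max(-57.04, 0) = 0
Node uu (S = 117.6): V_uu = e^(−0.12)·[0.6594·94.6400 + 0.3406·0.5600] = 55.5156
Node ud (S = 50.4): V_ud = e^(−0.12)·[0.6594·0.5600 + 0.3406·0.0000] = 0.3275
Node dd (S = 21.6): V_dd = e^(−0.12)·[0.6594·0.0000 + 0.3406·0.0000] = 0.0000
Node u (S = 84): V_u = e^(−0.12)·[0.6594·55.5156 + 0.3406·0.3275] = 32.5650
Node d (S = 36): V_d = e^(−0.12)·[0.6594·0.3275 + 0.3406·0.0000] = 0.1915
Node 0 (S = 60): V_0 = e^(−0.12)·[0.6594·32.5650 + 0.3406·0.1915] = 19.1022

$19.10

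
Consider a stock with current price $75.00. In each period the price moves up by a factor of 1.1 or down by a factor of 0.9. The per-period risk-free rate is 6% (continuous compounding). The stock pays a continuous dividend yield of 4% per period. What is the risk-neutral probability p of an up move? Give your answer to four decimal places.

Per-period risk-free factor R = e^0.06 = 1.0618; dividend-adjusted growth = e^(0.06−0.04) = 1.0202.
Risk-neutral probability p = (1.0202 − 0.9)/(1.1 − 0.9) = 0.1202/0.2000 = 0.6010

p = 0.6010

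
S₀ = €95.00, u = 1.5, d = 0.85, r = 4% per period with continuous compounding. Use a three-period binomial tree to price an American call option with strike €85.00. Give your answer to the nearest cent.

€27.95

Risk-neutral probability p = (e^0.04 − 0.85)/(1.5 − 0.85) = 0.1908/0.6500 = 0.2936
Terminal stock prices: S_uuu = 320.6, S_uud = 181.7, S_udd = 103, S_ddd = 58.34
Terminal payoffs (S − K): max(235.6, 0) = 235.6, max(96.69, 0) = 96.69, max(17.96, 0) = 17.96, max(-26.66, 0) = 0
Node uu (S = 213.8): continuation = e^(−0.04)·[0.2936·235.6250 + 0.7064·96.6875] = 132.0829; exercise value = 128.7500 ≤ continuation, so V_uu = 132.0829
Node ud (S = 121.1): continuation = e^(−0.04)·[0.2936·96.6875 + 0.7064·17.9562] = 39.4579; exercise value = 36.1250 ≤ continuation, so V_ud = 39.4579
Node dd (S = 68.64): continuation = e^(−0.04)·[0.2936·17.9562 + 0.7064·0.0000] = 5.0645; exercise value = 0.0000 ≤ continuation, so V_dd = 5.0645
Node u (S = 142.5): continuation = e^(−0.04)·[0.2936·132.0829 + 0.7064·39.4579] = 64.0351; exercise value = 57.5000 ≤ continuation, so V_u = 64.0351
Node d (S = 80.75): continuation = e^(−0.04)·[0.2936·39.4579 + 0.7064·5.0645] = 14.5664; exercise value = 0.0000 ≤ continuation, so V_d = 14.5664
Node 0 (S = 95): continuation = e^(−0.04)·[0.2936·64.0351 + 0.7064·14.5664] = 27.9476; exercise value = 10.0000 ≤ continuation, so V_0 = 27.9476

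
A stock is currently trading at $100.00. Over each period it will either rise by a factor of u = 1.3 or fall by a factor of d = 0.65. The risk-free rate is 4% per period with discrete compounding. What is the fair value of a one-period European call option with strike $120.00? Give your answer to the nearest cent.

$5.77

Risk-neutral probability p = (1 + 0.04 − 0.65)/(1.3 − 0.65) = 0.3900/0.6500 = 0.6000
Terminal stock prices: S_u = 130, S_d = 65
Terminal payoffs (S − K): max(10, 0) = 10, max(-55, 0) = 0
Node 0 (S = 100): V_0 = 1/1.04·[0.6000·10.0000 + 0.4000·0.0000] = 5.7692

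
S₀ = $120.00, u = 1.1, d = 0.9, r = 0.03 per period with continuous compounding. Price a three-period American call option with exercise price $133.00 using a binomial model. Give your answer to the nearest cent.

Risk-neutral probability p = (e^0.03 − 0.9)/(1.1 − 0.9) = 0.1305/0.2000 = 0.6523
Terminal stock prices: S_uuu = 159.7, S_uud = 130.7, S_udd = 106.9, S_ddd = 87.48
Terminal payoffs (S − K): max(26.72, 0) = 26.72, max(-2.32, 0) = 0, max(-26.08, 0) = 0, max(-45.52, 0) = 0
Node uu (S = 145.2): continuation = e^(−0.03)·[0.6523·26.7200 + 0.3477·0.0000] = 16.9136; exercise value = 12.2000 ≤ continuation, so V_uu = 16.9136
Node ud (S = 118.8): continuation = e^(−0.03)·[0.6523·0.0000 + 0.3477·0.0000] = 0.0000; exercise value = 0.0000 ≤ continuation, so V_ud = 0.0000
Node dd (S = 97.2): continuation = e^(−0.03)·[0.6523·0.0000 + 0.3477·0.0000] = 0.0000; exercise value = 0.0000 ≤ continuation, so V_dd = 0.0000
Node u (S = 132): continuation = e^(−0.03)·[0.6523·16.9136 + 0.3477·0.0000] = 10.7062; exercise value = 0.0000 ≤ continuation, so V_u = 10.7062
Node d (S = 108): continuation = e^(−0.03)·[0.6523·0.0000 + 0.3477·0.0000] = 0.0000; exercise value = 0.0000 ≤ continuation, so V_d = 0.0000
Node 0 (S = 120): continuation = e^(−0.03)·[0.6523·10.7062 + 0.3477·0.0000] = 6.7770; exercise value = 0.0000 ≤ continuation, so V_0 = 6.7770

$6.78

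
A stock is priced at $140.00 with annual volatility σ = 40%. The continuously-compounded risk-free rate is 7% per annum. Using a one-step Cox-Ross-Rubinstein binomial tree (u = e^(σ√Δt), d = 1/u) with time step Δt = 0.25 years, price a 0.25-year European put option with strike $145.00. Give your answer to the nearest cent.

CRR parameters: u = e^(σ√Δt) = e^(0.4·√0.25) = 1.2214, d = 1/u = 0.8187
Per-period rate: rΔt = 0.07·0.25 = 0.0175, so R = e^0.0175 = 1.0177
Risk-neutral probability p = (e^0.0175 − 0.8187)/(1.2214 − 0.8187) = 0.1989/0.4027 = 0.4940
Terminal stock prices: S_u = 171, S_d = 114.6
Terminal payoffs (K − S): max(-26, 0) = 0, max(30.38, 0) = 30.38
Node 0 (S = 140): V_0 = e^(−0.0175)·[0.4940·0.0000 + 0.5060·30.3777] = 15.1042

$15.10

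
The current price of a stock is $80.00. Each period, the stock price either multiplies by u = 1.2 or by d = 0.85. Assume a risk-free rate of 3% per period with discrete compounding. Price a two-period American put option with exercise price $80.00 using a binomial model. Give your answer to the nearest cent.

Risk-neutral probability p = (1 + 0.03 − 0.85)/(1.2 − 0.85) = 0.1800/0.3500 = 0.5143
Terminal stock prices: S_uu = 115.2, S_ud = 81.6, S_dd = 57.8
Terminal payoffs (K − S): max(-35.2, 0) = 0, max(-1.6, 0) = 0, max(22.2, 0) = 22.2
Node u (S = 96): continuation = 1/1.03·[0.5143·0.0000 + 0.4857·0.0000] = 0.0000; exercise value = 0.0000 ≤ continuation, so V_u = 0.0000
Node d (S = 68): continuation = 1/1.03·[0.5143·0.0000 + 0.4857·22.2000] = 10.4688; exercise value = 12.0000 > continuation, so V_d = 12.0000 (exercise)
Node 0 (S = 80): continuation = 1/1.03·[0.5143·0.0000 + 0.4857·12.0000] = 5.6588; exercise value = 0.0000 ≤ continuation, so V_0 = 5.6588

$5.66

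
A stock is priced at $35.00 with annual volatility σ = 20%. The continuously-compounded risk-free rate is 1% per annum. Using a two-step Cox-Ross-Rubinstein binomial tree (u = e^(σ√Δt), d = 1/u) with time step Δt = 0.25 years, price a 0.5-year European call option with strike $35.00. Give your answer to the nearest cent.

$1.83

CRR parameters: u = e^(σ√Δt) = e^(0.2·√0.25) = 1.1052, d = 1/u = 0.9048
Per-period rate: rΔt = 0.01·0.25 = 0.0025, so R = e^0.0025 = 1.0025
Risk-neutral probability p = (e^0.0025 − 0.9048)/(1.1052 − 0.9048) = 0.0977/0.2003 = 0.4875
Terminal stock prices: S_uu = 42.75, S_ud = 35, S_dd = 28.66
Terminal payoffs (S − K): max(7.749, 0) = 7.749, max(0, 0) = 0, max(-6.344, 0) = 0
Node u (S = 38.68): V_u = e^(−0.0025)·[0.4875·7.7491 + 0.5125·0.0000] = 3.7684
Node d (S = 31.67): V_d = e^(−0.0025)·[0.4875·0.0000 + 0.5125·0.0000] = 0.0000
Node 0 (S = 35): V_0 = e^(−0.0025)·[0.4875·3.7684 + 0.5125·0.0000] = 1.8326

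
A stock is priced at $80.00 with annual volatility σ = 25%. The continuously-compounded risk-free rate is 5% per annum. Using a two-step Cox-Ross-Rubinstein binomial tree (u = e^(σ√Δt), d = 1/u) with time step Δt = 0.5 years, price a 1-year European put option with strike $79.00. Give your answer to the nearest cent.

CRR parameters: u = e^(σ√Δt) = e^(0.25·√0.5) = 1.1934, d = 1/u = 0.8380
Per-period rate: rΔt = 0.05·0.5 = 0.025, so R = e^0.025 = 1.0253
Risk-neutral probability p = (e^0.025 − 0.8380)/(1.1934 − 0.8380) = 0.1873/0.3554 = 0.5272
Terminal stock prices: S_uu = 113.9, S_ud = 80, S_dd = 56.18
Terminal payoffs (K − S): max(-34.93, 0) = 0, max(-1, 0) = 0, max(22.82, 0) = 22.82
Node u (S = 95.47): V_u = e^(−0.025)·[0.5272·0.0000 + 0.4728·0.0000] = 0.0000
Node d (S = 67.04): V_d = e^(−0.025)·[0.5272·0.0000 + 0.4728·22.8249] = 10.5263
Node 0 (S = 80): V_0 = e^(−0.025)·[0.5272·0.0000 + 0.4728·10.5263] = 4.8544

$4.85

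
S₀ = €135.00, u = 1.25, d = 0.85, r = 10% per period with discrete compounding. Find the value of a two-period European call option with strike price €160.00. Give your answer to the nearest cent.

€16.44

Risk-neutral probability p = (1 + 0.1 − 0.85)/(1.25 − 0.85) = 0.2500/0.4000 = 0.6250
Terminal stock prices: S_uu = 210.9, S_ud = 143.4, S_dd = 97.54
Terminal payoffs (S − K): max(50.94, 0) = 50.94, max(-16.56, 0) = 0, max(-62.46, 0) = 0
Node u (S = 168.8): V_u = 1/1.1·[0.6250·50.9375 + 0.3750·0.0000] = 28.9418
Node d (S = 114.8): V_d = 1/1.1·[0.6250·0.0000 + 0.3750·0.0000] = 0.0000
Node 0 (S = 135): V_0 = 1/1.1·[0.6250·28.9418 + 0.3750·0.0000] = 16.4442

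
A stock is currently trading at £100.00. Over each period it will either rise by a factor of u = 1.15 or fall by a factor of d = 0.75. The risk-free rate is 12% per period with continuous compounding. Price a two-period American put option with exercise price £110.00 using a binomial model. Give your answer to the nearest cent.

£10.00

Risk-neutral probability p = (e^0.12 − 0.75)/(1.15 − 0.75) = 0.3775/0.4000 = 0.9437
Terminal stock prices: S_uu = 132.2, S_ud = 86.25, S_dd = 56.25
Terminal payoffs (K − S): max(-22.25, 0) = 0, max(23.75, 0) = 23.75, max(53.75, 0) = 53.75
Node u (S = 115): continuation = e^(−0.12)·[0.9437·0.0000 + 0.0563·23.7500] = 1.1850; exercise value = 0.0000 ≤ continuation, so V_u = 1.1850
Node d (S = 75): continuation = e^(−0.12)·[0.9437·23.7500 + 0.0563·53.7500] = 22.5612; exercise value = 35.0000 > continuation, so V_d = 35.0000 (exercise)
Node 0 (S = 100): continuation = e^(−0.12)·[0.9437·1.1850 + 0.0563·35.0000] = 2.7383; exercise value = 10.0000 > continuation, so V_0 = 10.0000 (exercise)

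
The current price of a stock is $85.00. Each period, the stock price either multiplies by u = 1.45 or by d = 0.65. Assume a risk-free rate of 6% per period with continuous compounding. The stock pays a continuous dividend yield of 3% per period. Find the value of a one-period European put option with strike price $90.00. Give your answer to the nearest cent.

$17.16

Per-period risk-free factor R = e^0.06 = 1.0618; dividend-adjusted growth = e^(0.06−0.03) = 1.0305.
Risk-neutral probability p = (1.0305 − 0.65)/(1.45 − 0.65) = 0.3805/0.8000 = 0.4756
Terminal stock prices: S_u = 123.2, S_d = 55.25
Terminal payoffs (K − S): max(-33.25, 0) = 0, max(34.75, 0) = 34.75
Node 0 (S = 85): V_0 = e^(−0.06)·[0.4756·0.0000 + 0.5244·34.7500] = 17.1627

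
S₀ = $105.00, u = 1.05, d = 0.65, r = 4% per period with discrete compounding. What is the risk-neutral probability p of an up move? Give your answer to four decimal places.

p = 0.9750

Risk-neutral probability p = (1 + 0.04 − 0.65)/(1.05 − 0.65) = 0.3900/0.4000 = 0.9750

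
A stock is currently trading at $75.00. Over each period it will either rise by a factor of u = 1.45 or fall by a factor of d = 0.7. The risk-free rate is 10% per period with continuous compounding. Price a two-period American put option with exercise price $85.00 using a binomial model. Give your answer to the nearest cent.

$15.33

Risk-neutral probability p = (e^0.1 − 0.7)/(1.45 − 0.7) = 0.4052/0.7500 = 0.5402
Terminal stock prices: S_uu = 157.7, S_ud = 76.12, S_dd = 36.75
Terminal payoffs (K − S): max(-72.69, 0) = 0, max(8.875, 0) = 8.875, max(48.25, 0) = 48.25
Node u (S = 108.8): continuation = e^(−0.1)·[0.5402·0.0000 + 0.4598·8.8750] = 3.6922; exercise value = 0.0000 ≤ continuation, so V_u = 3.6922
Node d (S = 52.5): continuation = e^(−0.1)·[0.5402·8.8750 + 0.4598·48.2500] = 24.4112; exercise value = 32.5000 > continuation, so V_d = 32.5000 (exercise)
Node 0 (S = 75): continuation = e^(−0.1)·[0.5402·3.6922 + 0.4598·32.5000] = 15.3254; exercise value = 10.0000 ≤ continuation, so V_0 = 15.3254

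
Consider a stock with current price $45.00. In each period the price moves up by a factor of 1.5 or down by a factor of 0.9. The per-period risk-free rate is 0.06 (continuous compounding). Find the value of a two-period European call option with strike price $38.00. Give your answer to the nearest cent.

$12.03

Risk-neutral probability p = (e^0.06 − 0.9)/(1.5 − 0.9) = 0.1618/0.6000 = 0.2697
Terminal stock prices: S_uu = 101.2, S_ud = 60.75, S_dd = 36.45
Terminal payoffs (S − K): max(63.25, 0) = 63.25, max(22.75, 0) = 22.75, max(-1.55, 0) = 0
Node u (S = 67.5): V_u = e^(−0.06)·[0.2697·63.2500 + 0.7303·22.7500] = 31.7129
Node d (S = 40.5): V_d = e^(−0.06)·[0.2697·22.7500 + 0.7303·0.0000] = 5.7790
Node 0 (S = 45): V_0 = e^(−0.06)·[0.2697·31.7129 + 0.7303·5.7790] = 12.0302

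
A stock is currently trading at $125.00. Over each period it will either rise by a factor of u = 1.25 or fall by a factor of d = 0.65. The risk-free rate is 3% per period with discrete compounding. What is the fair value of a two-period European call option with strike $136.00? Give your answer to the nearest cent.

$22.43

Risk-neutral probability p = (1 + 0.03 − 0.65)/(1.25 − 0.65) = 0.3800/0.6000 = 0.6333
Terminal stock prices: S_uu = 195.3, S_ud = 101.6, S_dd = 52.81
Terminal payoffs (S − K): max(59.31, 0) = 59.31, max(-34.44, 0) = 0, max(-83.19, 0) = 0
Node u (S = 156.2): V_u = 1/1.03·[0.6333·59.3125 + 0.3667·0.0000] = 36.4705
Node d (S = 81.25): V_d = 1/1.03·[0.6333·0.0000 + 0.3667·0.0000] = 0.0000
Node 0 (S = 125): V_0 = 1/1.03·[0.6333·36.4705 + 0.3667·0.0000] = 22.4252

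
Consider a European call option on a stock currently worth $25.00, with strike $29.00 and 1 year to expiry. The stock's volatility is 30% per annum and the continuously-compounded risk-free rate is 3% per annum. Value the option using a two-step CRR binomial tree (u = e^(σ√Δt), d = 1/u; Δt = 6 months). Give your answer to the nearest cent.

$2.08

CRR parameters: u = e^(σ√Δt) = e^(0.3·√0.5) = 1.2363, d = 1/u = 0.8089
Per-period rate: rΔt = 0.03·0.5 = 0.015, so R = e^0.015 = 1.0151
Risk-neutral probability p = (e^0.015 − 0.8089)/(1.2363 − 0.8089) = 0.2063/0.4275 = 0.4825
Terminal stock prices: S_uu = 38.21, S_ud = 25, S_dd = 16.36
Terminal payoffs (S − K): max(9.212, 0) = 9.212, max(-4, 0) = 0, max(-12.64, 0) = 0
Node u (S = 30.91): V_u = e^(−0.015)·[0.4825·9.2116 + 0.5175·0.0000] = 4.3786
Node d (S = 20.22): V_d = e^(−0.015)·[0.4825·0.0000 + 0.5175·0.0000] = 0.0000
Node 0 (S = 25): V_0 = e^(−0.015)·[0.4825·4.3786 + 0.5175·0.0000] = 2.0813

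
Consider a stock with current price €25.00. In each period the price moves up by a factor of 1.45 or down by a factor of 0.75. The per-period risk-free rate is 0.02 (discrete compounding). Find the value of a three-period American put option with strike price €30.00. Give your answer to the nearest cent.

Risk-neutral probability p = (1 + 0.02 − 0.75)/(1.45 − 0.75) = 0.2700/0.7000 = 0.3857
Terminal stock prices: S_uuu = 76.22, S_uud = 39.42, S_udd = 20.39, S_ddd = 10.55
Terminal payoffs (K − S): max(-46.22, 0) = 0, max(-9.422, 0) = 0, max(9.609, 0) = 9.609, max(19.45, 0) = 19.45
Node uu (S = 52.56): continuation = 1/1.02·[0.3857·0.0000 + 0.6143·0.0000] = 0.0000; exercise value = 0.0000 ≤ continuation, so V_uu = 0.0000
Node ud (S = 27.19): continuation = 1/1.02·[0.3857·0.0000 + 0.6143·9.6094] = 5.7872; exercise value = 2.8125 ≤ continuation, so V_ud = 5.7872
Node dd (S = 14.06): continuation = 1/1.02·[0.3857·9.6094 + 0.6143·19.4531] = 15.3493; exercise value = 15.9375 > continuation, so V_dd = 15.9375 (exercise)
Node u (S = 36.25): continuation = 1/1.02·[0.3857·0.0000 + 0.6143·5.7872] = 3.4853; exercise value = 0.0000 ≤ continuation, so V_u = 3.4853
Node d (S = 18.75): continuation = 1/1.02·[0.3857·5.7872 + 0.6143·15.9375] = 11.7866; exercise value = 11.2500 ≤ continuation, so V_d = 11.7866
Node 0 (S = 25): continuation = 1/1.02·[0.3857·3.4853 + 0.6143·11.7866] = 8.4164; exercise value = 5.0000 ≤ continuation, so V_0 = 8.4164

€8.42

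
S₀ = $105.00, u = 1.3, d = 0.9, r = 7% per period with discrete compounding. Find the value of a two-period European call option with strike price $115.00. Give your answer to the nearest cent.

Risk-neutral probability p = (1 + 0.07 − 0.9)/(1.3 − 0.9) = 0.1700/0.4000 = 0.4250
Terminal stock prices: S_uu = 177.5, S_ud = 122.9, S_dd = 85.05
Terminal payoffs (S − K): max(62.45, 0) = 62.45, max(7.85, 0) = 7.85, max(-29.95, 0) = 0
Node u (S = 136.5): V_u = 1/1.07·[0.4250·62.4500 + 0.5750·7.8500] = 29.0234
Node d (S = 94.5): V_d = 1/1.07·[0.4250·7.8500 + 0.5750·0.0000] = 3.1180
Node 0 (S = 105): V_0 = 1/1.07·[0.4250·29.0234 + 0.5750·3.1180] = 13.2035

$13.20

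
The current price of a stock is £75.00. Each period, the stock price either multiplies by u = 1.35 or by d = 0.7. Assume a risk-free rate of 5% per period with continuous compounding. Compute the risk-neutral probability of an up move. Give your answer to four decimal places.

Risk-neutral probability p = (e^0.05 − 0.7)/(1.35 − 0.7) = 0.3513/0.6500 = 0.5404

p = 0.5404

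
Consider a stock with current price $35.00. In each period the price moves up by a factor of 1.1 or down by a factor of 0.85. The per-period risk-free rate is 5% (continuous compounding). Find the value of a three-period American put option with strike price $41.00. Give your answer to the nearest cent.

Risk-neutral probability p = (e^0.05 − 0.85)/(1.1 − 0.85) = 0.2013/0.2500 = 0.8051
Terminal stock prices: S_uuu = 46.59, S_uud = 36, S_udd = 27.82, S_ddd = 21.49
Terminal payoffs (K − S): max(-5.585, 0) = 0, max(5.002, 0) = 5.002, max(13.18, 0) = 13.18, max(19.51, 0) = 19.51
Node uu (S = 42.35): continuation = e^(−0.05)·[0.8051·0.0000 + 0.1949·5.0025] = 0.9275; exercise value = 0.0000 ≤ continuation, so V_uu = 0.9275
Node ud (S = 32.73): continuation = e^(−0.05)·[0.8051·5.0025 + 0.1949·13.1838] = 6.2754; exercise value = 8.2750 > continuation, so V_ud = 8.2750 (exercise)
Node dd (S = 25.29): continuation = e^(−0.05)·[0.8051·13.1838 + 0.1949·19.5056] = 13.7129; exercise value = 15.7125 > continuation, so V_dd = 15.7125 (exercise)
Node u (S = 38.5): continuation = e^(−0.05)·[0.8051·0.9275 + 0.1949·8.2750] = 2.2446; exercise value = 2.5000 > continuation, so V_u = 2.5000 (exercise)
Node d (S = 29.75): continuation = e^(−0.05)·[0.8051·8.2750 + 0.1949·15.7125] = 9.2504; exercise value = 11.2500 > continuation, so V_d = 11.2500 (exercise)
Node 0 (S = 35): continuation = e^(−0.05)·[0.8051·2.5000 + 0.1949·11.2500] = 4.0004; exercise value = 6.0000 > continuation, so V_0 = 6.0000 (exercise)

$6.00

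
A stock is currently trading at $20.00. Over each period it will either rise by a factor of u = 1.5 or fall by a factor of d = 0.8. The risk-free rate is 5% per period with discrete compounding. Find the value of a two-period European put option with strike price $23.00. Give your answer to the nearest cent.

Risk-neutral probability p = (1 + 0.05 − 0.8)/(1.5 − 0.8) = 0.2500/0.7000 = 0.3571
Terminal stock prices: S_uu = 45, S_ud = 24, S_dd = 12.8
Terminal payoffs (K − S): max(-22, 0) = 0, max(-1, 0) = 0, max(10.2, 0) = 10.2
Node u (S = 30): V_u = 1/1.05·[0.3571·0.0000 + 0.6429·0.0000] = 0.0000
Node d (S = 16): V_d = 1/1.05·[0.3571·0.0000 + 0.6429·10.2000] = 6.2449
Node 0 (S = 20): V_0 = 1/1.05·[0.3571·0.0000 + 0.6429·6.2449] = 3.8234

$3.82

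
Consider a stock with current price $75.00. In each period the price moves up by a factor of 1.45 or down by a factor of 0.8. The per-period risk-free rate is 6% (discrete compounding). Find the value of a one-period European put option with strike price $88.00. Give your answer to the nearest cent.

$15.85

Risk-neutral probability p = (1 + 0.06 − 0.8)/(1.45 − 0.8) = 0.2600/0.6500 = 0.4000
Terminal stock prices: S_u = 108.8, S_d = 60
Terminal payoffs (K − S): max(-20.75, 0) = 0, max(28, 0) = 28
Node 0 (S = 75): V_0 = 1/1.06·[0.4000·0.0000 + 0.6000·28.0000] = 15.8491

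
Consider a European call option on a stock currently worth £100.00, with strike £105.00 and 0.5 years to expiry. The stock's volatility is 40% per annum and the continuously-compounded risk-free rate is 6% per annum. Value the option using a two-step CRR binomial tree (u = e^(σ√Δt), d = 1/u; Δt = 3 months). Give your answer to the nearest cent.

£10.20

CRR parameters: u = e^(σ√Δt) = e^(0.4·√0.25) = 1.2214, d = 1/u = 0.8187
Per-period rate: rΔt = 0.06·0.25 = 0.015, so R = e^0.015 = 1.0151
Risk-neutral probability p = (e^0.015 − 0.8187)/(1.2214 − 0.8187) = 0.1964/0.4027 = 0.4877
Terminal stock prices: S_uu = 149.2, S_ud = 100, S_dd = 67.03
Terminal payoffs (S − K): max(44.18, 0) = 44.18, max(-5, 0) = 0, max(-37.97, 0) = 0
Node u (S = 122.1): V_u = e^(−0.015)·[0.4877·44.1825 + 0.5123·0.0000] = 21.2269
Node d (S = 81.87): V_d = e^(−0.015)·[0.4877·0.0000 + 0.5123·0.0000] = 0.0000
Node 0 (S = 100): V_0 = e^(−0.015)·[0.4877·21.2269 + 0.5123·0.0000] = 10.1982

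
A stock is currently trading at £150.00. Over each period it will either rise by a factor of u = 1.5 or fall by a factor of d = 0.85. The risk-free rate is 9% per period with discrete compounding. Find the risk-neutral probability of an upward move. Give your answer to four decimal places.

Risk-neutral probability p = (1 + 0.09 − 0.85)/(1.5 − 0.85) = 0.2400/0.6500 = 0.3692

p = 0.3692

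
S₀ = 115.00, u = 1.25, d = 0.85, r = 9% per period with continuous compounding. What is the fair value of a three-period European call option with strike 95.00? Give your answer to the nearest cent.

Risk-neutral probability p = (e^0.09 − 0.85)/(1.25 − 0.85) = 0.2442/0.4000 = 0.6104
Terminal stock prices: S_uuu = 224.6, S_uud = 152.7, S_udd = 103.9, S_ddd = 70.62
Terminal payoffs (S − K): max(129.6, 0) = 129.6, max(57.73, 0) = 57.73, max(8.859, 0) = 8.859, max(-24.38, 0) = 0
Node uu (S = 179.7): V_uu = e^(−0.09)·[0.6104·129.6094 + 0.3896·57.7344] = 92.8640
Node ud (S = 122.2): V_ud = e^(−0.09)·[0.6104·57.7344 + 0.3896·8.8594] = 35.3640
Node dd (S = 83.09): V_dd = e^(−0.09)·[0.6104·8.8594 + 0.3896·0.0000] = 4.9426
Node u (S = 143.8): V_u = e^(−0.09)·[0.6104·92.8640 + 0.3896·35.3640] = 64.3993
Node d (S = 97.75): V_d = e^(−0.09)·[0.6104·35.3640 + 0.3896·4.9426] = 21.4892
Node 0 (S = 115): V_0 = e^(−0.09)·[0.6104·64.3993 + 0.3896·21.4892] = 43.5791

43.58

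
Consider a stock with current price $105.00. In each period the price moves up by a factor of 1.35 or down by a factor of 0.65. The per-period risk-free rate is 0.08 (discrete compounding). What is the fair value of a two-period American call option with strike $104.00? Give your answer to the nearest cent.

Risk-neutral probability p = (1 + 0.08 − 0.65)/(1.35 − 0.65) = 0.4300/0.7000 = 0.6143
Terminal stock prices: S_uu = 191.4, S_ud = 92.14, S_dd = 44.36
Terminal payoffs (S − K): max(87.36, 0) = 87.36, max(-11.86, 0) = 0, max(-59.64, 0) = 0
Node u (S = 141.8): continuation = 1/1.08·[0.6143·87.3625 + 0.3857·0.0000] = 49.6903; exercise value = 37.7500 ≤ continuation, so V_u = 49.6903
Node d (S = 68.25): continuation = 1/1.08·[0.6143·0.0000 + 0.3857·0.0000] = 0.0000; exercise value = 0.0000 ≤ continuation, so V_d = 0.0000
Node 0 (S = 105): continuation = 1/1.08·[0.6143·49.6903 + 0.3857·0.0000] = 28.2630; exercise value = 1.0000 ≤ continuation, so V_0 = 28.2630

$28.26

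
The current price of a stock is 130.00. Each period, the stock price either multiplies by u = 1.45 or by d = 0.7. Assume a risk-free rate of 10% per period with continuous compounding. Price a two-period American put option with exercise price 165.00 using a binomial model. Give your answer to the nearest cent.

37.51

Risk-neutral probability p = (e^0.1 − 0.7)/(1.45 − 0.7) = 0.4052/0.7500 = 0.5402
Terminal stock prices: S_uu = 273.3, S_ud = 131.9, S_dd = 63.7
Terminal payoffs (K − S): max(-108.3, 0) = 0, max(33.05, 0) = 33.05, max(101.3, 0) = 101.3
Node u (S = 188.5): continuation = e^(−0.1)·[0.5402·0.0000 + 0.4598·33.0500] = 13.7494; exercise value = 0.0000 ≤ continuation, so V_u = 13.7494
Node d (S = 91): continuation = e^(−0.1)·[0.5402·33.0500 + 0.4598·101.3000] = 58.2982; exercise value = 74.0000 > continuation, so V_d = 74.0000 (exercise)
Node 0 (S = 130): continuation = e^(−0.1)·[0.5402·13.7494 + 0.4598·74.0000] = 37.5064; exercise value = 35.0000 ≤ continuation, so V_0 = 37.5064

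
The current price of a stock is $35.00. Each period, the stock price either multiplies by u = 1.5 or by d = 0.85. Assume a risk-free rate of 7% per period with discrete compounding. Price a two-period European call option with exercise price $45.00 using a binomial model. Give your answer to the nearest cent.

Risk-neutral probability p = (1 + 0.07 − 0.85)/(1.5 − 0.85) = 0.2200/0.6500 = 0.3385
Terminal stock prices: S_uu = 78.75, S_ud = 44.62, S_dd = 25.29
Terminal payoffs (S − K): max(33.75, 0) = 33.75, max(-0.375, 0) = 0, max(-19.71, 0) = 0
Node u (S = 52.5): V_u = 1/1.07·[0.3385·33.7500 + 0.6615·0.0000] = 10.6758
Node d (S = 29.75): V_d = 1/1.07·[0.3385·0.0000 + 0.6615·0.0000] = 0.0000
Node 0 (S = 35): V_0 = 1/1.07·[0.3385·10.6758 + 0.6615·0.0000] = 3.3770

$3.38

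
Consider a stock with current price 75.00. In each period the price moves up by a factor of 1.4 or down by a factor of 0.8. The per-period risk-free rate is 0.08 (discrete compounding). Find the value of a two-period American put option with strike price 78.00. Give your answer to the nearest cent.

Risk-neutral probability p = (1 + 0.08 − 0.8)/(1.4 − 0.8) = 0.2800/0.6000 = 0.4667
Terminal stock prices: S_uu = 147, S_ud = 84, S_dd = 48
Terminal payoffs (K − S): max(-69, 0) = 0, max(-6, 0) = 0, max(30, 0) = 30
Node u (S = 105): continuation = 1/1.08·[0.4667·0.0000 + 0.5333·0.0000] = 0.0000; exercise value = 0.0000 ≤ continuation, so V_u = 0.0000
Node d (S = 60): continuation = 1/1.08·[0.4667·0.0000 + 0.5333·30.0000] = 14.8148; exercise value = 18.0000 > continuation, so V_d = 18.0000 (exercise)
Node 0 (S = 75): continuation = 1/1.08·[0.4667·0.0000 + 0.5333·18.0000] = 8.8889; exercise value = 3.0000 ≤ continuation, so V_0 = 8.8889

8.89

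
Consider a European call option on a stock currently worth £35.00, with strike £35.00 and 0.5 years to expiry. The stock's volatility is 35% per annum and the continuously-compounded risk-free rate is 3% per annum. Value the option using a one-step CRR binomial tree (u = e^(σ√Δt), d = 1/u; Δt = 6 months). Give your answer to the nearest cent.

CRR parameters: u = e^(σ√Δt) = e^(0.35·√0.5) = 1.2808, d = 1/u = 0.7808
Per-period rate: rΔt = 0.03·0.5 = 0.015, so R = e^0.015 = 1.0151
Risk-neutral probability p = (e^0.015 − 0.7808)/(1.2808 − 0.7808) = 0.2344/0.5000 = 0.4687
Terminal stock prices: S_u = 44.83, S_d = 27.33
Terminal payoffs (S − K): max(9.828, 0) = 9.828, max(-7.673, 0) = 0
Node 0 (S = 35): V_0 = e^(−0.015)·[0.4687·9.8281 + 0.5313·0.0000] = 4.5375

£4.54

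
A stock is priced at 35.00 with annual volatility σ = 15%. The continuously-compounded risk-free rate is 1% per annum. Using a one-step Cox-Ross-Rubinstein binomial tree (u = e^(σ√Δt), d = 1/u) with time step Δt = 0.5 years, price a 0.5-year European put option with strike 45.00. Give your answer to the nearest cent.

9.78

CRR parameters: u = e^(σ√Δt) = e^(0.15·√0.5) = 1.1119, d = 1/u = 0.8994
Per-period rate: rΔt = 0.01·0.5 = 0.005, so R = e^0.005 = 1.0050
Risk-neutral probability p = (e^0.005 − 0.8994)/(1.1119 − 0.8994) = 0.1056/0.2125 = 0.4971
Terminal stock prices: S_u = 38.92, S_d = 31.48
Terminal payoffs (K − S): max(6.084, 0) = 6.084, max(13.52, 0) = 13.52
Node 0 (S = 35): V_0 = e^(−0.005)·[0.4971·6.0837 + 0.5029·13.5222] = 9.7756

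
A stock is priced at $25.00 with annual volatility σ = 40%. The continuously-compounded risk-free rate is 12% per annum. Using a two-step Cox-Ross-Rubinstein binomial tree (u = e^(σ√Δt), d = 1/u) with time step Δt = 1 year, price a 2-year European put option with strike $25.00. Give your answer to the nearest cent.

$2.13

CRR parameters: u = e^(σ√Δt) = e^(0.4·√1) = 1.4918, d = 1/u = 0.6703
Per-period rate: rΔt = 0.12·1 = 0.12, so R = e^0.12 = 1.1275
Risk-neutral probability p = (e^0.12 − 0.6703)/(1.4918 − 0.6703) = 0.4572/0.8215 = 0.5565
Terminal stock prices: S_uu = 55.64, S_ud = 25, S_dd = 11.23
Terminal payoffs (K − S): max(-30.64, 0) = 0, max(0, 0) = 0, max(13.77, 0) = 13.77
Node u (S = 37.3): V_u = e^(−0.12)·[0.5565·0.0000 + 0.4435·0.0000] = 0.0000
Node d (S = 16.76): V_d = e^(−0.12)·[0.5565·0.0000 + 0.4435·13.7668] = 5.4150
Node 0 (S = 25): V_0 = e^(−0.12)·[0.5565·0.0000 + 0.4435·5.4150] = 2.1299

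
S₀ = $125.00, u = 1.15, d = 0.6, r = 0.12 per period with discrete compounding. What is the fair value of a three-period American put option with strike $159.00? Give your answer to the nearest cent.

Risk-neutral probability p = (1 + 0.12 − 0.6)/(1.15 − 0.6) = 0.5200/0.5500 = 0.9455
Terminal stock prices: S_uuu = 190.1, S_uud = 99.19, S_udd = 51.75, S_ddd = 27
Terminal payoffs (K − S): max(-31.11, 0) = 0, max(59.81, 0) = 59.81, max(107.2, 0) = 107.2, max(132, 0) = 132
Node uu (S = 165.3): continuation = 1/1.12·[0.9455·0.0000 + 0.0545·59.8125] = 2.9129; exercise value = 0.0000 ≤ continuation, so V_uu = 2.9129
Node ud (S = 86.25): continuation = 1/1.12·[0.9455·59.8125 + 0.0545·107.2500] = 55.7143; exercise value = 72.7500 > continuation, so V_ud = 72.7500 (exercise)
Node dd (S = 45): continuation = 1/1.12·[0.9455·107.2500 + 0.0545·132.0000] = 96.9643; exercise value = 114.0000 > continuation, so V_dd = 114.0000 (exercise)
Node u (S = 143.8): continuation = 1/1.12·[0.9455·2.9129 + 0.0545·72.7500] = 6.0020; exercise value = 15.2500 > continuation, so V_u = 15.2500 (exercise)
Node d (S = 75): continuation = 1/1.12·[0.9455·72.7500 + 0.0545·114.0000] = 66.9643; exercise value = 84.0000 > continuation, so V_d = 84.0000 (exercise)
Node 0 (S = 125): continuation = 1/1.12·[0.9455·15.2500 + 0.0545·84.0000] = 16.9643; exercise value = 34.0000 > continuation, so V_0 = 34.0000 (exercise)

$34.00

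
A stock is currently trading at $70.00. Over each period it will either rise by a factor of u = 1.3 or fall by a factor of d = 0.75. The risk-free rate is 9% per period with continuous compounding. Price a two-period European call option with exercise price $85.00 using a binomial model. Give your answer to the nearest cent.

Risk-neutral probability p = (e^0.09 − 0.75)/(1.3 − 0.75) = 0.3442/0.5500 = 0.6258
Terminal stock prices: S_uu = 118.3, S_ud = 68.25, S_dd = 39.38
Terminal payoffs (S − K): max(33.3, 0) = 33.3, max(-16.75, 0) = 0, max(-45.62, 0) = 0
Node u (S = 91): V_u = e^(−0.09)·[0.6258·33.3000 + 0.3742·0.0000] = 19.0447
Node d (S = 52.5): V_d = e^(−0.09)·[0.6258·0.0000 + 0.3742·0.0000] = 0.0000
Node 0 (S = 70): V_0 = e^(−0.09)·[0.6258·19.0447 + 0.3742·0.0000] = 10.8919

$10.89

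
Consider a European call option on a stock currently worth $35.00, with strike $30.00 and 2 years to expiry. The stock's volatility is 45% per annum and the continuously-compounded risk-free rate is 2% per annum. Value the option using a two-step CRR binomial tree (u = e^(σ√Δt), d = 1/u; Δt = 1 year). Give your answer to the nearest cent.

$11.43

CRR parameters: u = e^(σ√Δt) = e^(0.45·√1) = 1.5683, d = 1/u = 0.6376
Per-period rate: rΔt = 0.02·1 = 0.02, so R = e^0.02 = 1.0202
Risk-neutral probability p = (e^0.02 − 0.6376)/(1.5683 − 0.6376) = 0.3826/0.9307 = 0.4111
Terminal stock prices: S_uu = 86.09, S_ud = 35, S_dd = 14.23
Terminal payoffs (S − K): max(56.09, 0) = 56.09, max(5, 0) = 5, max(-15.77, 0) = 0
Node u (S = 54.89): V_u = e^(−0.02)·[0.4111·56.0861 + 0.5889·5.0000] = 25.4850
Node d (S = 22.32): V_d = e^(−0.02)·[0.4111·5.0000 + 0.5889·0.0000] = 2.0146
Node 0 (S = 35): V_0 = e^(−0.02)·[0.4111·25.4850 + 0.5889·2.0146] = 11.4316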